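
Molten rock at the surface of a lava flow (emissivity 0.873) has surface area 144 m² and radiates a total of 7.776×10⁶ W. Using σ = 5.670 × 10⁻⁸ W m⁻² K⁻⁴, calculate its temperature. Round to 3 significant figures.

Area A = 144 m².
P = εσAT⁴ ⇒ T = (P/(εσA))^(1/4) = (7.776×10⁶/(0.873×5.670×10⁻⁸×144))^(1/4) = 1.02×10³ K.

T ≈ 1.02×10³ K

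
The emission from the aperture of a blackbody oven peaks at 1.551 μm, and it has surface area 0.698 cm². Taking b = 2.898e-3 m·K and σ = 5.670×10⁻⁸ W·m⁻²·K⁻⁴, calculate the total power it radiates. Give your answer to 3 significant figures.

Wien's law: T = b/λ_max = 2.898×10⁻³/1.551×10⁻⁶ = 1868.47 K.
Area A = 0.698 cm² = 6.98×10⁻⁵ m².
Then P = σAT⁴ = 5.670×10⁻⁸×6.98×10⁻⁵×(1868.47)⁴ = 48.2 W.

P ≈ 48.2 W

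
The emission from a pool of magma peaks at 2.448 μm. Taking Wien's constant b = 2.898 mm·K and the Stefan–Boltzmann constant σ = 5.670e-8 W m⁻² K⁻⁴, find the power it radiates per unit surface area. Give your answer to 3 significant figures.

I ≈ 1.11×10⁵ W/m²

Wien's law: T = b/λ_max = 2.898×10⁻³/2.448×10⁻⁶ = 1183.82 K.
Then I = σT⁴ = 5.670×10⁻⁸×(1183.82)⁴ = 1.11×10⁵ W/m².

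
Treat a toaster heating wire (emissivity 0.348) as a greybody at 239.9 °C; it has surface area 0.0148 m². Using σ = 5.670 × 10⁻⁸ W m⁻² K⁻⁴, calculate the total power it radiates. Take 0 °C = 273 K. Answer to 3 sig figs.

P ≈ 20.2 W

T = 239.9 °C + 273 = 512.9 K.
Area A = 0.0148 m².
P = εσAT⁴ = 0.348 × 5.670×10⁻⁸ × 0.0148 × (512.9)⁴ = 20.2 W.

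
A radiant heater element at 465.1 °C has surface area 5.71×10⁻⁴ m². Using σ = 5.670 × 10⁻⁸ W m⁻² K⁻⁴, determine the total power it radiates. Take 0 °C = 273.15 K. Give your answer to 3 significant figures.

T = 465.1 °C + 273.15 = 738.25 K.
Area A = 5.71×10⁻⁴ m².
P = σAT⁴ = 5.670×10⁻⁸ × 5.71×10⁻⁴ × (738.25)⁴ = 9.62 W.

P ≈ 9.62 W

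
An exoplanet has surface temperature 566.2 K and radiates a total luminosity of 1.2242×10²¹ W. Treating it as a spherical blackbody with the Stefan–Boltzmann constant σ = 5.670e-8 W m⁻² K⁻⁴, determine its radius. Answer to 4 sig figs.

L = 4πR²σT⁴ ⇒ R = √(L/(4πσT⁴)).
σT⁴ = 5827.23 W/m², so R = √(1.2242×10²¹/(4π×5827.23)) = 1.293×10⁸ m.

R ≈ 1.293×10⁸ m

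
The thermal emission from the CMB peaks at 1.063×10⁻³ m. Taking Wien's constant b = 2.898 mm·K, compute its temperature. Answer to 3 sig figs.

T ≈ 2.73 K

Wien's law gives T = b/λ_max = (2.898×10⁻³ m·K)/(1.063×10⁻³ m) = 2.73 K.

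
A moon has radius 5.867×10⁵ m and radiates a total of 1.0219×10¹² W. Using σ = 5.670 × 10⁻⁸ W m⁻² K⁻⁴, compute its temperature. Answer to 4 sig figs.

Surface area A = 4πR² = 4π(5.867×10⁵ m)² = 4.32556×10¹² m².
P = σAT⁴ ⇒ T = (P/(σA))^(1/4) = (1.0219×10¹²/(5.670×10⁻⁸×4.32556×10¹²))^(1/4) = 45.18 K.

T ≈ 45.18 K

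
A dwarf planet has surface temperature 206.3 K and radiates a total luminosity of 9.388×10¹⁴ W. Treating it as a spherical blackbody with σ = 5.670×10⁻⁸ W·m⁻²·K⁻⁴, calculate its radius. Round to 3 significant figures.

R ≈ 8.53×10⁵ m

L = 4πR²σT⁴ ⇒ R = √(L/(4πσT⁴)).
σT⁴ = 102.702 W/m², so R = √(9.388×10¹⁴/(4π×102.702)) = 8.53×10⁵ m.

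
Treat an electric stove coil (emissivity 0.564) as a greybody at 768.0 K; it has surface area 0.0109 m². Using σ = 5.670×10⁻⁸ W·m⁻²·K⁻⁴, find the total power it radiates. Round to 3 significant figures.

P ≈ 121 W

Area A = 0.0109 m².
P = εσAT⁴ = 0.564 × 5.670×10⁻⁸ × 0.0109 × (768.0)⁴ = 121 W.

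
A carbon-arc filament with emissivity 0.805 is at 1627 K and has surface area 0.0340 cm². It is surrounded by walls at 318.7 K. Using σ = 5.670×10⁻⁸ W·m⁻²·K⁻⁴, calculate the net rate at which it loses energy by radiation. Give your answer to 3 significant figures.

Area A = 0.0340 cm² = 3.40×10⁻⁶ m².
Net radiated power P_net = εσA(T⁴ − T₀⁴) = 0.805×5.670×10⁻⁸×3.40×10⁻⁶×(1627⁴ − 318.7⁴).
T⁴ − T₀⁴ = 7.00729×10¹² − 1.03164×10¹⁰ = 6.99697×10¹² K⁴, so P_net = 1.09 W.

Net loss ≈ 1.09 W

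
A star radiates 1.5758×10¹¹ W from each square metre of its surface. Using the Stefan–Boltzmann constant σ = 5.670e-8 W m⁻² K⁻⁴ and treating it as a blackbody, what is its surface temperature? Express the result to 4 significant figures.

T ≈ 4.083×10⁴ K

I = σT⁴, so T = (I/σ)^(1/4) = (1.5758×10¹¹/(5.670×10⁻⁸))^(1/4) = 4.083×10⁴ K.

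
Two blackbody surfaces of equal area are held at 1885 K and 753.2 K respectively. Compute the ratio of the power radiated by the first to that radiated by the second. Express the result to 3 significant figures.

With equal areas, P₁/P₂ = (T₁/T₂)⁴ = (1885/753.2)⁴ = 39.2.

P₁/P₂ ≈ 39.2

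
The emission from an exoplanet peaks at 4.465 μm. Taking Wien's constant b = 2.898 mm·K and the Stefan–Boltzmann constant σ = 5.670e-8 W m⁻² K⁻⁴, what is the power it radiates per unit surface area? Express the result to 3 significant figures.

I ≈ 1.01×10⁴ W/m²

Wien's law: T = b/λ_max = 2.898×10⁻³/4.465×10⁻⁶ = 649.048 K.
Then I = σT⁴ = 5.670×10⁻⁸×(649.048)⁴ = 1.01×10⁴ W/m².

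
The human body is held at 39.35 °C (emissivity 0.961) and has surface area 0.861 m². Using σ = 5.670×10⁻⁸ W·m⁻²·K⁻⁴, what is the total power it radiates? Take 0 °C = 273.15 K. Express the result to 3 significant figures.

T = 39.35 °C + 273.15 = 312.50 K.
Area A = 0.861 m².
P = εσAT⁴ = 0.961 × 5.670×10⁻⁸ × 0.861 × (312.50)⁴ = 447 W.

P ≈ 447 W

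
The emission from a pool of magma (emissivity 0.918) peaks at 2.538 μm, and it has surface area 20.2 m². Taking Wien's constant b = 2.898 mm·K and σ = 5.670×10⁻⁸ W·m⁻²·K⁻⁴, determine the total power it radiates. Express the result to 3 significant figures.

Wien's law: T = b/λ_max = 2.898×10⁻³/2.538×10⁻⁶ = 1141.84 K.
Area A = 20.2 m².
Then P = εσAT⁴ = 0.918×5.670×10⁻⁸×20.2×(1141.84)⁴ = 1.79×10⁶ W.

P ≈ 1.79×10⁶ W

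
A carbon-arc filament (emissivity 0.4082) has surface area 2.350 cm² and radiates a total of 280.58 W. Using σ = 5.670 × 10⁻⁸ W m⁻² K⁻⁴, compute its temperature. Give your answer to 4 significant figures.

Area A = 2.350 cm² = 2.350×10⁻⁴ m².
P = εσAT⁴ ⇒ T = (P/(εσA))^(1/4) = (280.58/(0.4082×5.670×10⁻⁸×2.350×10⁻⁴))^(1/4) = 2680 K.

T ≈ 2680 K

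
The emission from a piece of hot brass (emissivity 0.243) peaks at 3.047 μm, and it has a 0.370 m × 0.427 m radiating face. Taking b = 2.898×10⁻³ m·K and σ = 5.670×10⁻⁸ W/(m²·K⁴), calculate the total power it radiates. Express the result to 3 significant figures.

P ≈ 1.78×10³ W

Wien's law: T = b/λ_max = 2.898×10⁻³/3.047×10⁻⁶ = 951.099 K.
Area A = 0.370 × 0.427 = 0.15799 m².
Then P = εσAT⁴ = 0.243×5.670×10⁻⁸×0.15799×(951.099)⁴ = 1.78×10³ W.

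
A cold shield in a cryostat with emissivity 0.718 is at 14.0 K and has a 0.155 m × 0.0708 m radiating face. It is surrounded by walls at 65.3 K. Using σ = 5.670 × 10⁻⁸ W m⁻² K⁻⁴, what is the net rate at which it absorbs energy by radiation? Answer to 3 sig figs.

Area A = 0.155 × 0.0708 = 0.010974 m².
Net radiated power P_net = εσA(T⁴ − T₀⁴) = 0.718×5.670×10⁻⁸×0.010974×(14.0⁴ − 65.3⁴).
T⁴ − T₀⁴ = 38416.0 − 1.81825×10⁷ = -1.81441×10⁷ K⁴, so P_net = -8.11×10⁻³ W — negative, meaning a net gain of 8.11×10⁻³ W.

Net gain ≈ 8.11×10⁻³ W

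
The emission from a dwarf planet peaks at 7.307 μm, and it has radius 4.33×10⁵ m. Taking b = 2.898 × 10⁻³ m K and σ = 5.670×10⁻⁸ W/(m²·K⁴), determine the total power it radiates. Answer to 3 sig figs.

Wien's law: T = b/λ_max = 2.898×10⁻³/7.307×10⁻⁶ = 396.606 K.
Surface area A = 4πR² = 4π(4.33×10⁵ m)² = 2.35606×10¹² m².
Then P = σAT⁴ = 5.670×10⁻⁸×2.35606×10¹²×(396.606)⁴ = 3.31×10¹⁵ W.

P ≈ 3.31×10¹⁵ W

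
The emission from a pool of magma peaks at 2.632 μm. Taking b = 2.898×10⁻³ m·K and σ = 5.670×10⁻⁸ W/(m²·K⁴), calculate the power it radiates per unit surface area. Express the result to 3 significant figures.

I ≈ 8.33×10⁴ W/m²

Wien's law: T = b/λ_max = 2.898×10⁻³/2.632×10⁻⁶ = 1101.06 K.
Then I = σT⁴ = 5.670×10⁻⁸×(1101.06)⁴ = 8.33×10⁴ W/m².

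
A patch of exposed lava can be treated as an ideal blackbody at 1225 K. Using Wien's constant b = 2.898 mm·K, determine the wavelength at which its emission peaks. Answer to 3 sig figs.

λ_max ≈ 2.37 μm

Wien's displacement law: λ_max = b/T = (2.898×10⁻³ m·K)/(1225 K) = 2.366×10⁻⁶ m.
That is 2.37 μm, in the infrared range.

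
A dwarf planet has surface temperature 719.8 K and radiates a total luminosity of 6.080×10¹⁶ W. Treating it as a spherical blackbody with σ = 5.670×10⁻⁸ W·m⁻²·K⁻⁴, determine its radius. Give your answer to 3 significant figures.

R ≈ 5.64×10⁵ m

L = 4πR²σT⁴ ⇒ R = √(L/(4πσT⁴)).
σT⁴ = 15220.6 W/m², so R = √(6.080×10¹⁶/(4π×15220.6)) = 5.64×10⁵ m.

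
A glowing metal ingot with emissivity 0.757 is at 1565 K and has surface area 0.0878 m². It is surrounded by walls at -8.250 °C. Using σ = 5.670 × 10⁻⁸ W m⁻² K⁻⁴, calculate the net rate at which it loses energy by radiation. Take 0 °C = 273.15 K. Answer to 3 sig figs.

Net loss ≈ 2.26×10⁴ W

Surroundings: T = -8.250 °C + 273.15 = 264.900 K.
Area A = 0.0878 m².
Net radiated power P_net = εσA(T⁴ − T₀⁴) = 0.757×5.670×10⁻⁸×0.0878×(1565⁴ − 264.900⁴).
T⁴ − T₀⁴ = 5.99870×10¹² − 4.92411×10⁹ = 5.99378×10¹² K⁴, so P_net = 2.26×10⁴ W.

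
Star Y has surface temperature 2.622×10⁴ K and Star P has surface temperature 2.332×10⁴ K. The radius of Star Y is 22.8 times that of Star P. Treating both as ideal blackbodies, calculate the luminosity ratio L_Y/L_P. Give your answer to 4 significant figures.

L_Y/L_P ≈ 830.8

L ∝ R²T⁴, so L_Y/L_P = (R_Y/R_P)²(T_Y/T_P)⁴ = (22.8)² × (2.622×10⁴/2.332×10⁴)⁴ = 519.84 × 1.59815 = 830.8.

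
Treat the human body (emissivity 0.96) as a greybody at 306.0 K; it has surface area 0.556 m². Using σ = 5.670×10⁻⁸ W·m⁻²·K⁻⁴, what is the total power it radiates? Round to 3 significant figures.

Area A = 0.556 m².
P = εσAT⁴ = 0.96 × 5.670×10⁻⁸ × 0.556 × (306.0)⁴ = 265 W.

P ≈ 265 W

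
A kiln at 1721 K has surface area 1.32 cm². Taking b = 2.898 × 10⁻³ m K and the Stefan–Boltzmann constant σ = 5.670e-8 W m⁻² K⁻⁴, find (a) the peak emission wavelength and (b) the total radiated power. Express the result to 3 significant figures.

(a) λ_max = b/T = 2.898×10⁻³/1721 = 1.684×10⁻⁶ m = 1.68×10³ nm.
Area A = 1.32 cm² = 1.32×10⁻⁴ m².
(b) P = σAT⁴ = 5.670×10⁻⁸×1.32×10⁻⁴×(1721)⁴ = 65.7 W.

λ_max ≈ 1.68×10³ nm; P ≈ 65.7 W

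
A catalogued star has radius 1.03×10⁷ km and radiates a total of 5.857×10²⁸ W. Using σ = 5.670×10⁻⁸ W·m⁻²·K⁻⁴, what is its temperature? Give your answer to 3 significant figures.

Surface area A = 4πR² = 4π(1.03×10¹⁰ m)² = 1.33317×10²¹ m².
P = σAT⁴ ⇒ T = (P/(σA))^(1/4) = (5.857×10²⁸/(5.670×10⁻⁸×1.33317×10²¹))^(1/4) = 5.28×10³ K.

T ≈ 5.28×10³ K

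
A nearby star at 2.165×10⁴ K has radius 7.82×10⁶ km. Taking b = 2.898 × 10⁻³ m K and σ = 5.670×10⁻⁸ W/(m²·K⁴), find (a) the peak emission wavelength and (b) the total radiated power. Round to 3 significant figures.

λ_max ≈ 134 nm; P ≈ 9.57×10³⁰ W

(a) λ_max = b/T = 2.898×10⁻³/2.165×10⁴ = 1.339×10⁻⁷ m = 134 nm.
Surface area A = 4πR² = 4π(7.82×10⁹ m)² = 7.68464×10²⁰ m².
(b) P = σAT⁴ = 5.670×10⁻⁸×7.68464×10²⁰×(2.165×10⁴)⁴ = 9.57×10³⁰ W.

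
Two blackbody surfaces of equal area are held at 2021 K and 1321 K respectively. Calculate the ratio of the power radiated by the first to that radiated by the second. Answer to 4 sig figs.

P₁/P₂ ≈ 5.478

With equal areas, P₁/P₂ = (T₁/T₂)⁴ = (2021/1321)⁴ = 5.478.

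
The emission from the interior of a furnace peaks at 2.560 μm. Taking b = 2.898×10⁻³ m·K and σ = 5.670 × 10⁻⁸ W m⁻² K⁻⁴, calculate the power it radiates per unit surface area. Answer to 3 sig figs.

I ≈ 9.31×10⁴ W/m²

Wien's law: T = b/λ_max = 2.898×10⁻³/2.560×10⁻⁶ = 1132.03 K.
Then I = σT⁴ = 5.670×10⁻⁸×(1132.03)⁴ = 9.31×10⁴ W/m².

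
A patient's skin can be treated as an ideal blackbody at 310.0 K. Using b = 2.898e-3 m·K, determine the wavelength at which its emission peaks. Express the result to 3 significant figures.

Wien's displacement law: λ_max = b/T = (2.898×10⁻³ m·K)/(310.0 K) = 9.348×10⁻⁶ m.
That is 9.35 μm, in the infrared range.

λ_max ≈ 9.35 μm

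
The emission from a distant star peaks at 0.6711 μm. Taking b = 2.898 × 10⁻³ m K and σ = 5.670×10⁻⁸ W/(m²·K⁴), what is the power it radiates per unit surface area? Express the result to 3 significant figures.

Wien's law: T = b/λ_max = 2.898×10⁻³/6.711×10⁻⁷ = 4318.28 K.
Then I = σT⁴ = 5.670×10⁻⁸×(4318.28)⁴ = 1.97×10⁷ W/m².

I ≈ 1.97×10⁷ W/m²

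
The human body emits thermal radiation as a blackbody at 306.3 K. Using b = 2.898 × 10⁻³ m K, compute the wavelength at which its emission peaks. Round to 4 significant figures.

λ_max ≈ 9.461 μm

Wien's displacement law: λ_max = b/T = (2.898×10⁻³ m·K)/(306.3 K) = 9.4613×10⁻⁶ m.
That is 9.461 μm, in the infrared range.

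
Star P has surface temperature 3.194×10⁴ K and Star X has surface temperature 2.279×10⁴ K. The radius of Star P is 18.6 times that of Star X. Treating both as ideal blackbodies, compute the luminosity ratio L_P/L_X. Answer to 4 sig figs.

L_P/L_X ≈ 1335

L ∝ R²T⁴, so L_P/L_X = (R_P/R_X)²(T_P/T_X)⁴ = (18.6)² × (3.194×10⁴/2.279×10⁴)⁴ = 345.96 × 3.85800 = 1335.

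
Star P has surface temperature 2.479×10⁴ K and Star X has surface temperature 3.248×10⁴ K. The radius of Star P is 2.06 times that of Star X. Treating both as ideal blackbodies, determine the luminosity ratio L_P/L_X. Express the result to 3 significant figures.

L ∝ R²T⁴, so L_P/L_X = (R_P/R_X)²(T_P/T_X)⁴ = (2.06)² × (2.479×10⁴/3.248×10⁴)⁴ = 4.2436 × 0.339345 = 1.44.

L_P/L_X ≈ 1.44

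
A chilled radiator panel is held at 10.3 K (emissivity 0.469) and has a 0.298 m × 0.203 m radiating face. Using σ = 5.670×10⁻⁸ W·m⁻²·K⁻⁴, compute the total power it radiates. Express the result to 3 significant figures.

Area A = 0.298 × 0.203 = 0.060494 m².
P = εσAT⁴ = 0.469 × 5.670×10⁻⁸ × 0.060494 × (10.3)⁴ = 1.81×10⁻⁵ W.

P ≈ 1.81×10⁻⁵ W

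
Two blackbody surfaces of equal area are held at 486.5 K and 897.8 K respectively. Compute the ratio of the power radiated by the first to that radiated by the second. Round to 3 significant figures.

P₁/P₂ ≈ 0.0862

With equal areas, P₁/P₂ = (T₁/T₂)⁴ = (486.5/897.8)⁴ = 0.0862.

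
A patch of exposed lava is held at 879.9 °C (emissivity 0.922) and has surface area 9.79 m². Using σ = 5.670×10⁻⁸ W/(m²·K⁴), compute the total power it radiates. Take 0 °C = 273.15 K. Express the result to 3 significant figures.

T = 879.9 °C + 273.15 = 1153.05 K.
Area A = 9.79 m².
P = εσAT⁴ = 0.922 × 5.670×10⁻⁸ × 9.79 × (1153.05)⁴ = 9.05×10⁵ W.

P ≈ 9.05×10⁵ W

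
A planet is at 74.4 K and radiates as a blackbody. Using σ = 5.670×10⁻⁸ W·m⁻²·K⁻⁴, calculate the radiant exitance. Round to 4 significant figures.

I ≈ 1.737 W/m²

Stefan–Boltzmann: I = σT⁴ = 5.670×10⁻⁸ × (74.4)⁴ = 1.737 W/m².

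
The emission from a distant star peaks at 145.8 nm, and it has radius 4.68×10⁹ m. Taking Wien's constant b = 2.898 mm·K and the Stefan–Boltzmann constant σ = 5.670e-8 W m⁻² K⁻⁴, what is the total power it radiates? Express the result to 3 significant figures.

Wien's law: T = b/λ_max = 2.898×10⁻³/1.458×10⁻⁷ = 19876.5 K.
Surface area A = 4πR² = 4π(4.68×10⁹ m)² = 2.75234×10²⁰ m².
Then P = σAT⁴ = 5.670×10⁻⁸×2.75234×10²⁰×(19876.5)⁴ = 2.44×10³⁰ W.

P ≈ 2.44×10³⁰ W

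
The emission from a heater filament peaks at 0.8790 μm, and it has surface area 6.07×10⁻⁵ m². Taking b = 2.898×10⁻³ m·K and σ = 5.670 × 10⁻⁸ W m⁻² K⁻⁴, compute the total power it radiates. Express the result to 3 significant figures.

P ≈ 407 W

Wien's law: T = b/λ_max = 2.898×10⁻³/8.790×10⁻⁷ = 3296.93 K.
Area A = 6.07×10⁻⁵ m².
Then P = σAT⁴ = 5.670×10⁻⁸×6.07×10⁻⁵×(3296.93)⁴ = 407 W.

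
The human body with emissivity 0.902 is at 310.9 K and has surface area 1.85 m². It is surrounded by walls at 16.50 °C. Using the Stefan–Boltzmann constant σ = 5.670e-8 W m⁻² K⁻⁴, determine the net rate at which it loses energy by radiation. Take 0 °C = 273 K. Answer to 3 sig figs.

Net loss ≈ 219 W

Surroundings: T = 16.50 °C + 273 = 289.50 K.
Area A = 1.85 m².
Net radiated power P_net = εσA(T⁴ − T₀⁴) = 0.902×5.670×10⁻⁸×1.85×(310.9⁴ − 289.50⁴).
T⁴ − T₀⁴ = 9.34293×10⁹ − 7.02416×10⁹ = 2.31877×10⁹ K⁴, so P_net = 219 W.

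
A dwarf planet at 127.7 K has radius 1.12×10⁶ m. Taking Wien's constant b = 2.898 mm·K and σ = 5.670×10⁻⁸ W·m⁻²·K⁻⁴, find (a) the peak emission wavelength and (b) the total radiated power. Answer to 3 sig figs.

λ_max ≈ 22.7 μm; P ≈ 2.38×10¹⁴ W

(a) λ_max = b/T = 2.898×10⁻³/127.7 = 2.269×10⁻⁵ m = 22.7 μm.
Surface area A = 4πR² = 4π(1.12×10⁶ m)² = 1.57633×10¹³ m².
(b) P = σAT⁴ = 5.670×10⁻⁸×1.57633×10¹³×(127.7)⁴ = 2.38×10¹⁴ W.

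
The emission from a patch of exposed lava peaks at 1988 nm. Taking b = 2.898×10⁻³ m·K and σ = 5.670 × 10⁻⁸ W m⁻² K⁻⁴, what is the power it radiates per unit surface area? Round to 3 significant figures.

I ≈ 2.56×10⁵ W/m²

Wien's law: T = b/λ_max = 2.898×10⁻³/1.988×10⁻⁶ = 1457.75 K.
Then I = σT⁴ = 5.670×10⁻⁸×(1457.75)⁴ = 2.56×10⁵ W/m².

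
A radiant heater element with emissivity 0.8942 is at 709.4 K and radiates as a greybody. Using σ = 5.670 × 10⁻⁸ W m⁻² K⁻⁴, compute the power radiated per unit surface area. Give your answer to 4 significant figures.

Stefan–Boltzmann: I = εσT⁴ = 0.8942 × 5.670×10⁻⁸ × (709.4)⁴ = 1.284×10⁴ W/m².

I ≈ 1.284×10⁴ W/m²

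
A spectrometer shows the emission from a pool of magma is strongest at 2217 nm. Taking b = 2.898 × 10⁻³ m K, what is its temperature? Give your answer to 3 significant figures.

Wien's law gives T = b/λ_max = (2.898×10⁻³ m·K)/(2.217×10⁻⁶ m) = 1.31×10³ K.

T ≈ 1.31×10³ K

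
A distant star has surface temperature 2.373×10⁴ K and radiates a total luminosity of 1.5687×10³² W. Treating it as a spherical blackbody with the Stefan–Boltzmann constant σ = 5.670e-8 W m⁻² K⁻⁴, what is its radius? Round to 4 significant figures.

L = 4πR²σT⁴ ⇒ R = √(L/(4πσT⁴)).
σT⁴ = 1.79794×10¹⁰ W/m², so R = √(1.5687×10³²/(4π×1.79794×10¹⁰)) = 2.635×10¹⁰ m.

R ≈ 2.635×10¹⁰ m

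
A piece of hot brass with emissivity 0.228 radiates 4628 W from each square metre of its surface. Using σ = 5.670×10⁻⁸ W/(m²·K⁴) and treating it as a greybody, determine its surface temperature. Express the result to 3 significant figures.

I = εσT⁴, so T = (I/εσ)^(1/4) = (4628/(0.228×5.670×10⁻⁸))^(1/4) = 774 K.

T ≈ 774 K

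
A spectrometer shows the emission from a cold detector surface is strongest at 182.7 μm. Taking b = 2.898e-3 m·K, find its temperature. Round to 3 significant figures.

Wien's law gives T = b/λ_max = (2.898×10⁻³ m·K)/(1.827×10⁻⁴ m) = 15.9 K.

T ≈ 15.9 K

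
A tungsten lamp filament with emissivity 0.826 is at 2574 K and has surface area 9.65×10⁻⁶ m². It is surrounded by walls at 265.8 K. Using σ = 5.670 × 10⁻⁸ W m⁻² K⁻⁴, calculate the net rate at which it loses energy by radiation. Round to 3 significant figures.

Net loss ≈ 19.8 W

Area A = 9.65×10⁻⁶ m².
Net radiated power P_net = εσA(T⁴ − T₀⁴) = 0.826×5.670×10⁻⁸×9.65×10⁻⁶×(2574⁴ − 265.8⁴).
T⁴ − T₀⁴ = 4.38969×10¹³ − 4.99137×10⁹ = 4.38919×10¹³ K⁴, so P_net = 19.8 W.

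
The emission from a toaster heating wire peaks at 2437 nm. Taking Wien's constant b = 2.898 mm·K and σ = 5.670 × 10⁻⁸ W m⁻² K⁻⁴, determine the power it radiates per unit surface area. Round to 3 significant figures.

I ≈ 1.13×10⁵ W/m²

Wien's law: T = b/λ_max = 2.898×10⁻³/2.437×10⁻⁶ = 1189.17 K.
Then I = σT⁴ = 5.670×10⁻⁸×(1189.17)⁴ = 1.13×10⁵ W/m².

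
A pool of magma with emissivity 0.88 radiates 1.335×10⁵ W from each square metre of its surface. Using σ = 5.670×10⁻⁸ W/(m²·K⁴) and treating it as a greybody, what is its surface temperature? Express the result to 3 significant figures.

T ≈ 1.28×10³ K

I = εσT⁴, so T = (I/εσ)^(1/4) = (1.335×10⁵/(0.88×5.670×10⁻⁸))^(1/4) = 1.28×10³ K.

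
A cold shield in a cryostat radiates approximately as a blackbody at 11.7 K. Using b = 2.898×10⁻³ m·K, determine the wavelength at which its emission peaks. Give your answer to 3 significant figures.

λ_max ≈ 248 μm

Wien's displacement law: λ_max = b/T = (2.898×10⁻³ m·K)/(11.7 K) = 2.477×10⁻⁴ m.
That is 248 μm, in the infrared range.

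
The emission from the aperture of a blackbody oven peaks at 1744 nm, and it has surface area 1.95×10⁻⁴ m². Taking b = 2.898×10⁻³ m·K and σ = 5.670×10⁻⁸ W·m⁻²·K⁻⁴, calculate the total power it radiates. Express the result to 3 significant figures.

P ≈ 84.3 W

Wien's law: T = b/λ_max = 2.898×10⁻³/1.744×10⁻⁶ = 1661.70 K.
Area A = 1.95×10⁻⁴ m².
Then P = σAT⁴ = 5.670×10⁻⁸×1.95×10⁻⁴×(1661.70)⁴ = 84.3 W.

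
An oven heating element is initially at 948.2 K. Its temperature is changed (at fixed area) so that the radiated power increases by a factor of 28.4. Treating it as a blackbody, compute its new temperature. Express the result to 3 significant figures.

P ∝ T⁴, so T₂/T₁ = (P₂/P₁)^(1/4) = (28.4)^(1/4) = 2.30850.
T₂ = 948.2 × 2.30850 = 2.19×10³ K.

T₂ ≈ 2.19×10³ K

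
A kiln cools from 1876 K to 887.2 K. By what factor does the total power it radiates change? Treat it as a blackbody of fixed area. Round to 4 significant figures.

P ∝ T⁴, so P₂/P₁ = (T₂/T₁)⁴ = (887.2/1876)⁴ = (0.472921)⁴ = 0.05002.

P₂/P₁ ≈ 0.05002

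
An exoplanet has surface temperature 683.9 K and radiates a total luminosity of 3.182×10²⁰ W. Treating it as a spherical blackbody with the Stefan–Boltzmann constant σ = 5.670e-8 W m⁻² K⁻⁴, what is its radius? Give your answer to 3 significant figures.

R ≈ 4.52×10⁷ m

L = 4πR²σT⁴ ⇒ R = √(L/(4πσT⁴)).
σT⁴ = 12403.8 W/m², so R = √(3.182×10²⁰/(4π×12403.8)) = 4.52×10⁷ m.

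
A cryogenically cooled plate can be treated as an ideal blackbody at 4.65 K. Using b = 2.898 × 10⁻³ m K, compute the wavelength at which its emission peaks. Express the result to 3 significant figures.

Wien's displacement law: λ_max = b/T = (2.898×10⁻³ m·K)/(4.65 K) = 6.232×10⁻⁴ m.
That is 0.623 mm, in the infrared range.

λ_max ≈ 0.623 mm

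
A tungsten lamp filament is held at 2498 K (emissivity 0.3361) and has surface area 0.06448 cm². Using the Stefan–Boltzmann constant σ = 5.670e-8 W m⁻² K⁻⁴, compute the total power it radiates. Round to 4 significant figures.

Area A = 0.06448 cm² = 6.448×10⁻⁶ m².
P = εσAT⁴ = 0.3361 × 5.670×10⁻⁸ × 6.448×10⁻⁶ × (2498)⁴ = 4.785 W.

P ≈ 4.785 W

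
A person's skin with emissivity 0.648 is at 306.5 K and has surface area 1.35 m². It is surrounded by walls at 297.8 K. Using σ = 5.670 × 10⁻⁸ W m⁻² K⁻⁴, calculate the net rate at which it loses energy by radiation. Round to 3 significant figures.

Area A = 1.35 m².
Net radiated power P_net = εσA(T⁴ − T₀⁴) = 0.648×5.670×10⁻⁸×1.35×(306.5⁴ − 297.8⁴).
T⁴ − T₀⁴ = 8.82515×10⁹ − 7.86500×10⁹ = 9.60150×10⁸ K⁴, so P_net = 47.6 W.

Net loss ≈ 47.6 W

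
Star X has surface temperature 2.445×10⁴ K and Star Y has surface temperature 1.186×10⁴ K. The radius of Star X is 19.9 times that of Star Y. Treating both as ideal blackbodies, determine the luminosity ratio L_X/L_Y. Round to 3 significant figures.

L ∝ R²T⁴, so L_X/L_Y = (R_X/R_Y)²(T_X/T_Y)⁴ = (19.9)² × (2.445×10⁴/1.186×10⁴)⁴ = 396.01 × 18.0625 = 7.15×10³.

L_X/L_Y ≈ 7.15×10³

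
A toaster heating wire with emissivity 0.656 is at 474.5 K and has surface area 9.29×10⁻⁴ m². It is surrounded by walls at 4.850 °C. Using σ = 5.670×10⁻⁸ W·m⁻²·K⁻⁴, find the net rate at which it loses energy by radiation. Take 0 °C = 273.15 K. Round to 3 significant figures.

Net loss ≈ 1.55 W

Surroundings: T = 4.850 °C + 273.15 = 278.000 K.
Area A = 9.29×10⁻⁴ m².
Net radiated power P_net = εσA(T⁴ − T₀⁴) = 0.656×5.670×10⁻⁸×9.29×10⁻⁴×(474.5⁴ − 278.000⁴).
T⁴ − T₀⁴ = 5.06926×10¹⁰ − 5.97282×10⁹ = 4.47198×10¹⁰ K⁴, so P_net = 1.55 W.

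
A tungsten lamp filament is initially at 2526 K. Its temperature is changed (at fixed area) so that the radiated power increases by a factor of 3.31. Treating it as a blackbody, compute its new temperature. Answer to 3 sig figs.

T₂ ≈ 3.41×10³ K

P ∝ T⁴, so T₂/T₁ = (P₂/P₁)^(1/4) = (3.31)^(1/4) = 1.34883.
T₂ = 2526 × 1.34883 = 3.41×10³ K.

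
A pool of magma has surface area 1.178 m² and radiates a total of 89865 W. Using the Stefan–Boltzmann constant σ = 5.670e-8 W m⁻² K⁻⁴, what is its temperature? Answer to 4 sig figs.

T ≈ 1077 K

Area A = 1.178 m².
P = σAT⁴ ⇒ T = (P/(σA))^(1/4) = (89865/(5.670×10⁻⁸×1.178))^(1/4) = 1077 K.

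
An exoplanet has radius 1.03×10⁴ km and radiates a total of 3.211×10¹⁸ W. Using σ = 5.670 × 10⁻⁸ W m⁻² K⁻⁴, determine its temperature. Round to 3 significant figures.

Surface area A = 4πR² = 4π(1.03×10⁷ m)² = 1.33317×10¹⁵ m².
P = σAT⁴ ⇒ T = (P/(σA))^(1/4) = (3.211×10¹⁸/(5.670×10⁻⁸×1.33317×10¹⁵))^(1/4) = 454 K.

T ≈ 454 K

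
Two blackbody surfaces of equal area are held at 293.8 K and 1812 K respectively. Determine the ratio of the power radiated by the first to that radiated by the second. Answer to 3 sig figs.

With equal areas, P₁/P₂ = (T₁/T₂)⁴ = (293.8/1812)⁴ = 6.91×10⁻⁴.

P₁/P₂ ≈ 6.91×10⁻⁴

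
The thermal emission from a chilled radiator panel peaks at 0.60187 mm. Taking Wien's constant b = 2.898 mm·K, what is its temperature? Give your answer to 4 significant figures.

T ≈ 4.815 K

Wien's law gives T = b/λ_max = (2.898×10⁻³ m·K)/(6.0187×10⁻⁴ m) = 4.815 K.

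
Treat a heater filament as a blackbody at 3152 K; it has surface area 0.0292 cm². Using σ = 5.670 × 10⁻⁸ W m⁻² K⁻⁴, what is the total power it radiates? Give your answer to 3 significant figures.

P ≈ 16.3 W

Area A = 0.0292 cm² = 2.92×10⁻⁶ m².
P = σAT⁴ = 5.670×10⁻⁸ × 2.92×10⁻⁶ × (3152)⁴ = 16.3 W.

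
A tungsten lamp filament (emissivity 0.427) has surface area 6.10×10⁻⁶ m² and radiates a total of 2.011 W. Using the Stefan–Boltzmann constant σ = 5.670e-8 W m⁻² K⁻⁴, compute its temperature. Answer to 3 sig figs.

T ≈ 1.92×10³ K

Area A = 6.10×10⁻⁶ m².
P = εσAT⁴ ⇒ T = (P/(εσA))^(1/4) = (2.011/(0.427×5.670×10⁻⁸×6.10×10⁻⁶))^(1/4) = 1.92×10³ K.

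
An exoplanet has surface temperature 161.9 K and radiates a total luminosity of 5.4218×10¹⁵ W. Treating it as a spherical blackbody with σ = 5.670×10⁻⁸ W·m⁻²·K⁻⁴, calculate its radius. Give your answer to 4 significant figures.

L = 4πR²σT⁴ ⇒ R = √(L/(4πσT⁴)).
σT⁴ = 38.9556 W/m², so R = √(5.4218×10¹⁵/(4π×38.9556)) = 3.328×10⁶ m.

R ≈ 3.328×10⁶ m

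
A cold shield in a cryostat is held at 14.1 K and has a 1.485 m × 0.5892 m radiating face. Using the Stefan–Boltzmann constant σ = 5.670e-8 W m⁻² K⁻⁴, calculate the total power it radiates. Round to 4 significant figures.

Area A = 1.485 × 0.5892 = 0.874962 m².
P = σAT⁴ = 5.670×10⁻⁸ × 0.874962 × (14.1)⁴ = 1.961×10⁻³ W.

P ≈ 1.961×10⁻³ W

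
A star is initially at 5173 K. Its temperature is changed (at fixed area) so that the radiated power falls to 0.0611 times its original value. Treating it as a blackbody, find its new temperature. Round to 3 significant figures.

P ∝ T⁴, so T₂/T₁ = (P₂/P₁)^(1/4) = (0.0611)^(1/4) = 0.497176.
T₂ = 5173 × 0.497176 = 2.57×10³ K.

T₂ ≈ 2.57×10³ K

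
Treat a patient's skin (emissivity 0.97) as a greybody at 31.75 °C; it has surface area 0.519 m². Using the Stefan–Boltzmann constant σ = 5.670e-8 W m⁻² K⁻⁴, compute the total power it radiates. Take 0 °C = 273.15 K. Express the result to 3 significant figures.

T = 31.75 °C + 273.15 = 304.90 K.
Area A = 0.519 m².
P = εσAT⁴ = 0.97 × 5.670×10⁻⁸ × 0.519 × (304.90)⁴ = 247 W.

P ≈ 247 W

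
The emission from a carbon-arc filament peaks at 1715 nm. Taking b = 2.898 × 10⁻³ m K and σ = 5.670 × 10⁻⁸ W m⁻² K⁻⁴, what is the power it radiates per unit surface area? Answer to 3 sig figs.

I ≈ 4.62×10⁵ W/m²

Wien's law: T = b/λ_max = 2.898×10⁻³/1.715×10⁻⁶ = 1689.80 K.
Then I = σT⁴ = 5.670×10⁻⁸×(1689.80)⁴ = 4.62×10⁵ W/m².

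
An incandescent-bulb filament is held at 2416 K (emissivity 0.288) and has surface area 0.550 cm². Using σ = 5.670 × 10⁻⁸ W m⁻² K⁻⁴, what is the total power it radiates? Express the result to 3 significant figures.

Area A = 0.550 cm² = 5.50×10⁻⁵ m².
P = εσAT⁴ = 0.288 × 5.670×10⁻⁸ × 5.50×10⁻⁵ × (2416)⁴ = 30.6 W.

P ≈ 30.6 W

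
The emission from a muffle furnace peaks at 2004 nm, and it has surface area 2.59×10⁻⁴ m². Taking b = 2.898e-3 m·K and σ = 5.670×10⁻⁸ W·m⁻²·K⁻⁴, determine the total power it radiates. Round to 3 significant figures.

P ≈ 64.2 W

Wien's law: T = b/λ_max = 2.898×10⁻³/2.004×10⁻⁶ = 1446.11 K.
Area A = 2.59×10⁻⁴ m².
Then P = σAT⁴ = 5.670×10⁻⁸×2.59×10⁻⁴×(1446.11)⁴ = 64.2 W.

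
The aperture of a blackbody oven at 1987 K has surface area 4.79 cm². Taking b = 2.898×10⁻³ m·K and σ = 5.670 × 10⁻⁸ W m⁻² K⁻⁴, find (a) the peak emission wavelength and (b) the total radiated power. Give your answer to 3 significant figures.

(a) λ_max = b/T = 2.898×10⁻³/1987 = 1.458×10⁻⁶ m = 1.46×10³ nm.
Area A = 4.79 cm² = 4.79×10⁻⁴ m².
(b) P = σAT⁴ = 5.670×10⁻⁸×4.79×10⁻⁴×(1987)⁴ = 423 W.

λ_max ≈ 1.46×10³ nm; P ≈ 423 W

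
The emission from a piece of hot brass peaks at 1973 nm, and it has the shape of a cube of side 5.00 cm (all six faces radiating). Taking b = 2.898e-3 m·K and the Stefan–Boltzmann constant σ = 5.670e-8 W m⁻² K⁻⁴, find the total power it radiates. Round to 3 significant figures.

P ≈ 3.96×10³ W

Wien's law: T = b/λ_max = 2.898×10⁻³/1.973×10⁻⁶ = 1468.83 K.
Area A = 6s² = 6×(0.0500 m)² = 0.015 m².
Then P = σAT⁴ = 5.670×10⁻⁸×0.015×(1468.83)⁴ = 3.96×10³ W.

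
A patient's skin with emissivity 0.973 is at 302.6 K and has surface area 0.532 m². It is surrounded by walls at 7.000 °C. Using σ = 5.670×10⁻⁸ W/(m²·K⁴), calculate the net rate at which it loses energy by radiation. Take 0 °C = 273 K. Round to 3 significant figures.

Net loss ≈ 65.7 W

Surroundings: T = 7.000 °C + 273 = 280.000 K.
Area A = 0.532 m².
Net radiated power P_net = εσA(T⁴ − T₀⁴) = 0.973×5.670×10⁻⁸×0.532×(302.6⁴ − 280.000⁴).
T⁴ − T₀⁴ = 8.38447×10⁹ − 6.14656×10⁹ = 2.23791×10⁹ K⁴, so P_net = 65.7 W.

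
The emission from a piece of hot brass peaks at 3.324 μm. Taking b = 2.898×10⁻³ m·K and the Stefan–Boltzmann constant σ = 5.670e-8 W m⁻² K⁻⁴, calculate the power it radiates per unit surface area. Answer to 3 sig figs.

I ≈ 3.28×10⁴ W/m²

Wien's law: T = b/λ_max = 2.898×10⁻³/3.324×10⁻⁶ = 871.841 K.
Then I = σT⁴ = 5.670×10⁻⁸×(871.841)⁴ = 3.28×10⁴ W/m².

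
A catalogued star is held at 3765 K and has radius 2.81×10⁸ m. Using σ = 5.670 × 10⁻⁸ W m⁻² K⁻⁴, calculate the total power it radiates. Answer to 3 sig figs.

Surface area A = 4πR² = 4π(2.81×10⁸ m)² = 9.92253×10¹⁷ m².
P = σAT⁴ = 5.670×10⁻⁸ × 9.92253×10¹⁷ × (3765)⁴ = 1.13×10²⁵ W.

P ≈ 1.13×10²⁵ W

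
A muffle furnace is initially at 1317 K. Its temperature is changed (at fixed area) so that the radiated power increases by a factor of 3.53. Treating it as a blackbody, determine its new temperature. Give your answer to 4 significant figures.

T₂ ≈ 1805 K

P ∝ T⁴, so T₂/T₁ = (P₂/P₁)^(1/4) = (3.53)^(1/4) = 1.37070.
T₂ = 1317 × 1.37070 = 1805 K.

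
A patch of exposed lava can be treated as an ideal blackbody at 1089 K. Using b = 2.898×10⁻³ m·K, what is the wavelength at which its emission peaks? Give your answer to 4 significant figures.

Wien's displacement law: λ_max = b/T = (2.898×10⁻³ m·K)/(1089 K) = 2.6612×10⁻⁶ m.
That is 2.661 μm, in the infrared range.

λ_max ≈ 2.661 μm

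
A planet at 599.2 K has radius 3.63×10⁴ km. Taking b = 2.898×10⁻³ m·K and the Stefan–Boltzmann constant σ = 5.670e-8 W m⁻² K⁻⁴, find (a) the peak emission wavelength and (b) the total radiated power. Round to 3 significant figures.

(a) λ_max = b/T = 2.898×10⁻³/599.2 = 4.836×10⁻⁶ m = 4.84 μm.
Surface area A = 4πR² = 4π(3.63×10⁷ m)² = 1.65586×10¹⁶ m².
(b) P = σAT⁴ = 5.670×10⁻⁸×1.65586×10¹⁶×(599.2)⁴ = 1.21×10²⁰ W.

λ_max ≈ 4.84 μm; P ≈ 1.21×10²⁰ W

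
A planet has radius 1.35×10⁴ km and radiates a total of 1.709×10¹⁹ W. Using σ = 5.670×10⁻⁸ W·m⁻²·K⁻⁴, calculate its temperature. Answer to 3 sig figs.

T ≈ 602 K

Surface area A = 4πR² = 4π(1.35×10⁷ m)² = 2.29022×10¹⁵ m².
P = σAT⁴ ⇒ T = (P/(σA))^(1/4) = (1.709×10¹⁹/(5.670×10⁻⁸×2.29022×10¹⁵))^(1/4) = 602 K.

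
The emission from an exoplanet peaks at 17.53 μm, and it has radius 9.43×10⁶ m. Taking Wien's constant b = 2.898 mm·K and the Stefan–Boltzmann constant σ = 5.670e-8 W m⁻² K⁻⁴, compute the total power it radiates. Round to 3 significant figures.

Wien's law: T = b/λ_max = 2.898×10⁻³/1.753×10⁻⁵ = 165.317 K.
Surface area A = 4πR² = 4π(9.43×10⁶ m)² = 1.11746×10¹⁵ m².
Then P = σAT⁴ = 5.670×10⁻⁸×1.11746×10¹⁵×(165.317)⁴ = 4.73×10¹⁶ W.

P ≈ 4.73×10¹⁶ W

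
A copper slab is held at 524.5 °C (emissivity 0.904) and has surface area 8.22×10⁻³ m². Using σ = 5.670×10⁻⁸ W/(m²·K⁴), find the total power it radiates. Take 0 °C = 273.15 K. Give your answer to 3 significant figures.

P ≈ 171 W

T = 524.5 °C + 273.15 = 797.65 K.
Area A = 8.22×10⁻³ m².
P = εσAT⁴ = 0.904 × 5.670×10⁻⁸ × 8.22×10⁻³ × (797.65)⁴ = 171 W.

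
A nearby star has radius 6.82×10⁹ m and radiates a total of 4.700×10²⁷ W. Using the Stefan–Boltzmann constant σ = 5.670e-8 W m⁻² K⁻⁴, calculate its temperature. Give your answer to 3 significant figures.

Surface area A = 4πR² = 4π(6.82×10⁹ m)² = 5.84492×10²⁰ m².
P = σAT⁴ ⇒ T = (P/(σA))^(1/4) = (4.700×10²⁷/(5.670×10⁻⁸×5.84492×10²⁰))^(1/4) = 3.45×10³ K.

T ≈ 3.45×10³ K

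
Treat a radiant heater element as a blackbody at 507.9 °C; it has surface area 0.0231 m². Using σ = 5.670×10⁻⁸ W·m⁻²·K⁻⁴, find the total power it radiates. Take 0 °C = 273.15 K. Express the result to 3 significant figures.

T = 507.9 °C + 273.15 = 781.05 K.
Area A = 0.0231 m².
P = σAT⁴ = 5.670×10⁻⁸ × 0.0231 × (781.05)⁴ = 487 W.

P ≈ 487 W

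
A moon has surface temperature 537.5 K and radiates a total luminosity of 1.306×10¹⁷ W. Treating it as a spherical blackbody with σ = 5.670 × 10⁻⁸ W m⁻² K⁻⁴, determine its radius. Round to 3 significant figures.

L = 4πR²σT⁴ ⇒ R = √(L/(4πσT⁴)).
σT⁴ = 4732.57 W/m², so R = √(1.306×10¹⁷/(4π×4732.57)) = 1.48×10⁶ m.

R ≈ 1.48×10⁶ m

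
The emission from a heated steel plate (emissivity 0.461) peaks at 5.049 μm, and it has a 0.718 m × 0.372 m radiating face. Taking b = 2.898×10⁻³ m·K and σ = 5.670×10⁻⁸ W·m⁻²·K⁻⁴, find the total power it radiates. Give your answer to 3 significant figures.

P ≈ 758 W

Wien's law: T = b/λ_max = 2.898×10⁻³/5.049×10⁻⁶ = 573.975 K.
Area A = 0.718 × 0.372 = 0.267096 m².
Then P = εσAT⁴ = 0.461×5.670×10⁻⁸×0.267096×(573.975)⁴ = 758 W.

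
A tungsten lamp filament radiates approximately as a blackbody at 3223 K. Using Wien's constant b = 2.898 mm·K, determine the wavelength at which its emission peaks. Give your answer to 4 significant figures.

λ_max ≈ 899.2 nm

Wien's displacement law: λ_max = b/T = (2.898×10⁻³ m·K)/(3223 K) = 8.9916×10⁻⁷ m.
That is 899.2 nm, in the infrared range.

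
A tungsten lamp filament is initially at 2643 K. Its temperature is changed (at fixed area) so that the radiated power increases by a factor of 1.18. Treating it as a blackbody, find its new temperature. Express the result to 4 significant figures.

P ∝ T⁴, so T₂/T₁ = (P₂/P₁)^(1/4) = (1.18)^(1/4) = 1.04225.
T₂ = 2643 × 1.04225 = 2755 K.

T₂ ≈ 2755 K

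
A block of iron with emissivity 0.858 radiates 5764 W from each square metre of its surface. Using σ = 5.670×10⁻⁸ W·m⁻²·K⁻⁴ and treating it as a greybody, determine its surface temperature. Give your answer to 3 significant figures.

T ≈ 587 K

I = εσT⁴, so T = (I/εσ)^(1/4) = (5764/(0.858×5.670×10⁻⁸))^(1/4) = 587 K.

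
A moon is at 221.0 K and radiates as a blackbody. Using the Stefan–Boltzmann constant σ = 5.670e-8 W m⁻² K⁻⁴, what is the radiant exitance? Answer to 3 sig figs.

I ≈ 135 W/m²

Stefan–Boltzmann: I = σT⁴ = 5.670×10⁻⁸ × (221.0)⁴ = 135 W/m².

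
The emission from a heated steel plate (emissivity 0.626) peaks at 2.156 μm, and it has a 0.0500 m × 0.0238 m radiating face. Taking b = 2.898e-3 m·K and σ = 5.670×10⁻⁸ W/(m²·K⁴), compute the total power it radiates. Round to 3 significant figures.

P ≈ 138 W

Wien's law: T = b/λ_max = 2.898×10⁻³/2.156×10⁻⁶ = 1344.16 K.
Area A = 0.0500 × 0.0238 = 1.19×10⁻³ m².
Then P = εσAT⁴ = 0.626×5.670×10⁻⁸×1.19×10⁻³×(1344.16)⁴ = 138 W.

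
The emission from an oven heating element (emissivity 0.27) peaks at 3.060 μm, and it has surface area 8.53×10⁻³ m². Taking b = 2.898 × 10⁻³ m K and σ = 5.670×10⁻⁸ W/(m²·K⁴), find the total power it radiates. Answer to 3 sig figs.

P ≈ 105 W

Wien's law: T = b/λ_max = 2.898×10⁻³/3.060×10⁻⁶ = 947.059 K.
Area A = 8.53×10⁻³ m².
Then P = εσAT⁴ = 0.27×5.670×10⁻⁸×8.53×10⁻³×(947.059)⁴ = 105 W.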